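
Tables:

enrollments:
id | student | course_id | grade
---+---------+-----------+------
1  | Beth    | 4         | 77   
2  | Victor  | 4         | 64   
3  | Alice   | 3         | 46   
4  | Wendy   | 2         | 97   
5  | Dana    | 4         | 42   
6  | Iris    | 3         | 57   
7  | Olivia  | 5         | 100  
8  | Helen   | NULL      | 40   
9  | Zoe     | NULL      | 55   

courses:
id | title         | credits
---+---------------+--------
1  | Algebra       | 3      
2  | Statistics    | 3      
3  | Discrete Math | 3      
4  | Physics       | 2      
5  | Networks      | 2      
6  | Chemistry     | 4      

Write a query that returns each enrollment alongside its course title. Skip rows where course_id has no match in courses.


INNER JOIN keeps only enrollments rows whose course_id matches an id in courses. Walk through each enrollment:
  - enrollment 1 (Beth): course_id=4 -> matches Physics
  - enrollment 2 (Victor): course_id=4 -> matches Physics
  - enrollment 3 (Alice): course_id=3 -> matches Discrete Math
  - enrollment 4 (Wendy): course_id=2 -> matches Statistics
  - enrollment 5 (Dana): course_id=4 -> matches Physics
  - enrollment 6 (Iris): course_id=3 -> matches Discrete Math
  - enrollment 7 (Olivia): course_id=5 -> matches Networks
  - enrollment 8 (Helen): course_id=NULL, no match -> dropped
  - enrollment 9 (Zoe): course_id=NULL, no match -> dropped
So 2 of 9 rows are dropped.

SQL:
SELECT a.student, b.title AS course
FROM enrollments a
INNER JOIN courses b ON a.course_id = b.id

Result:
student | course       
--------+--------------
Beth    | Physics      
Victor  | Physics      
Alice   | Discrete Math
Wendy   | Statistics   
Dana    | Physics      
Iris    | Discrete Math
Olivia  | Networks     


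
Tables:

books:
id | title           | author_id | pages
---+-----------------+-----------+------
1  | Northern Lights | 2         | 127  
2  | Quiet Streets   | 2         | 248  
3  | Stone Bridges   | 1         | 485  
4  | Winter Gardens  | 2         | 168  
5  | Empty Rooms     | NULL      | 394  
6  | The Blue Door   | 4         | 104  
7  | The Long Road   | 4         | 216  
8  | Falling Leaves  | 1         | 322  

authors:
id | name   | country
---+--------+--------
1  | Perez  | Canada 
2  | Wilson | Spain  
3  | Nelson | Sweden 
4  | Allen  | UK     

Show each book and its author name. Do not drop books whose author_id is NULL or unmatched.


LEFT JOIN keeps every row from books (the left table); where author_id has no match in authors, the author columns become NULL. Walk through each book:
  - book 1 (Northern Lights): author_id=2 -> matches Wilson
  - book 2 (Quiet Streets): author_id=2 -> matches Wilson
  - book 3 (Stone Bridges): author_id=1 -> matches Perez
  - book 4 (Winter Gardens): author_id=2 -> matches Wilson
  - book 5 (Empty Rooms): author_id=NULL, no match -> kept with NULL
  - book 6 (The Blue Door): author_id=4 -> matches Allen
  - book 7 (The Long Road): author_id=4 -> matches Allen
  - book 8 (Falling Leaves): author_id=1 -> matches Perez
All 8 rows appear; 1 has NULL author.

SQL:
SELECT a.title, b.name AS author
FROM books a
LEFT JOIN authors b ON a.author_id = b.id

Result:
title           | author
----------------+-------
Northern Lights | Wilson
Quiet Streets   | Wilson
Stone Bridges   | Perez 
Winter Gardens  | Wilson
Empty Rooms     | NULL  
The Blue Door   | Allen 
The Long Road   | Allen 
Falling Leaves  | Perez 


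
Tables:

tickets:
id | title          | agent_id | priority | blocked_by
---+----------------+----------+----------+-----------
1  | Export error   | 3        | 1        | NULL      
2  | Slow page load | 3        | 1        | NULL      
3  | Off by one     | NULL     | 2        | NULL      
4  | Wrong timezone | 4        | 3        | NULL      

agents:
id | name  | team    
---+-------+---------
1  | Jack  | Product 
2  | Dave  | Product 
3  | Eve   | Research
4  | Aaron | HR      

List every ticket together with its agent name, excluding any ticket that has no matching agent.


INNER JOIN keeps only tickets rows whose agent_id matches an id in agents. Walk through each ticket:
  - ticket 1 (Export error): agent_id=3 -> matches Eve
  - ticket 2 (Slow page load): agent_id=3 -> matches Eve
  - ticket 3 (Off by one): agent_id=NULL, no match -> dropped
  - ticket 4 (Wrong timezone): agent_id=4 -> matches Aaron
So 1 of 4 rows is dropped.

SQL:
SELECT a.title, b.name AS agent
FROM tickets a
INNER JOIN agents b ON a.agent_id = b.id

Result:
title          | agent
---------------+------
Export error   | Eve  
Slow page load | Eve  
Wrong timezone | Aaron


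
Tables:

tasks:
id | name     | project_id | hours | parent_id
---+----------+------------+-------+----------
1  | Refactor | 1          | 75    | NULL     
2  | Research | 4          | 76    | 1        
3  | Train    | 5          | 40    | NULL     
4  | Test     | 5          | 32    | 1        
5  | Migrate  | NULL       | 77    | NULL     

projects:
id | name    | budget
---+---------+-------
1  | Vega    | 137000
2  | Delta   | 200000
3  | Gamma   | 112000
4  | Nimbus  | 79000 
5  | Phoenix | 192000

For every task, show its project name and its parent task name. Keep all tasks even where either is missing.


Two LEFT JOINs from the same base table tasks: one to projects via project_id, one to tasks itself via parent_id. Both are LEFT so every task is preserved.
Match against projects:
  - task 1 (Refactor): project_id=1 -> matches Vega
  - task 2 (Research): project_id=4 -> matches Nimbus
  - task 3 (Train): project_id=5 -> matches Phoenix
  - task 4 (Test): project_id=5 -> matches Phoenix
  - task 5 (Migrate): project_id=NULL, no match -> kept with NULL
Match against tasks (self):
  - task 1 (Refactor): parent_id=NULL -> NULL
  - task 2 (Research): parent_id=1 -> Refactor
  - task 3 (Train): parent_id=NULL -> NULL
  - task 4 (Test): parent_id=1 -> Refactor
  - task 5 (Migrate): parent_id=NULL -> NULL

SQL:
SELECT a.name, b.name AS project, c.name AS parent
FROM tasks a
LEFT JOIN projects b ON a.project_id = b.id
LEFT JOIN tasks c ON a.parent_id = c.id

Result:
name     | project | parent  
---------+---------+---------
Refactor | Vega    | NULL    
Research | Nimbus  | Refactor
Train    | Phoenix | NULL    
Test     | Phoenix | Refactor
Migrate  | NULL    | NULL    


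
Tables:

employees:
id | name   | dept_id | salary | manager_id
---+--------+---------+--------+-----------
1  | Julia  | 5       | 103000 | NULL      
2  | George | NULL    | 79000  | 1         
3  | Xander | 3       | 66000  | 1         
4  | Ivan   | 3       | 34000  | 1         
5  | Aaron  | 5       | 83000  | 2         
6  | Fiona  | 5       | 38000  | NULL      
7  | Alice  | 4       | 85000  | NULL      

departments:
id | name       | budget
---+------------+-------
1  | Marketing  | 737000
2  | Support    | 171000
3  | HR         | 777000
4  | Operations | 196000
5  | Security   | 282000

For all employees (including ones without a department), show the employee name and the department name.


LEFT JOIN keeps every row from employees (the left table); where dept_id has no match in departments, the department columns become NULL. Walk through each employee:
  - employee 1 (Julia): dept_id=5 -> matches Security
  - employee 2 (George): dept_id=NULL, no match -> kept with NULL
  - employee 3 (Xander): dept_id=3 -> matches HR
  - employee 4 (Ivan): dept_id=3 -> matches HR
  - employee 5 (Aaron): dept_id=5 -> matches Security
  - employee 6 (Fiona): dept_id=5 -> matches Security
  - employee 7 (Alice): dept_id=4 -> matches Operations
All 7 rows appear; 1 has NULL department.

SQL:
SELECT a.name, b.name AS department
FROM employees a
LEFT JOIN departments b ON a.dept_id = b.id

Result:
name   | department
-------+-----------
Julia  | Security  
George | NULL      
Xander | HR        
Ivan   | HR        
Aaron  | Security  
Fiona  | Security  
Alice  | Operations


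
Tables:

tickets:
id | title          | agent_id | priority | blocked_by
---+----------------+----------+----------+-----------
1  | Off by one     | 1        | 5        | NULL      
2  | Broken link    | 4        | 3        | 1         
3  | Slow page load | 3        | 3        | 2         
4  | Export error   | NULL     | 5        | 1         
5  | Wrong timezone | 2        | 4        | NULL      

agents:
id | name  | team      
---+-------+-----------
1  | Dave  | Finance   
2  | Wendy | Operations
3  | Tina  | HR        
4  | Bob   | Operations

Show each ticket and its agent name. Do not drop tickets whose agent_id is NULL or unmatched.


LEFT JOIN keeps every row from tickets (the left table); where agent_id has no match in agents, the agent columns become NULL. Walk through each ticket:
  - ticket 1 (Off by one): agent_id=1 -> matches Dave
  - ticket 2 (Broken link): agent_id=4 -> matches Bob
  - ticket 3 (Slow page load): agent_id=3 -> matches Tina
  - ticket 4 (Export error): agent_id=NULL, no match -> kept with NULL
  - ticket 5 (Wrong timezone): agent_id=2 -> matches Wendy
All 5 rows appear; 1 has NULL agent.

SQL:
SELECT a.title, b.name AS agent
FROM tickets a
LEFT JOIN agents b ON a.agent_id = b.id

Result:
title          | agent
---------------+------
Off by one     | Dave 
Broken link    | Bob  
Slow page load | Tina 
Export error   | NULL 
Wrong timezone | Wendy


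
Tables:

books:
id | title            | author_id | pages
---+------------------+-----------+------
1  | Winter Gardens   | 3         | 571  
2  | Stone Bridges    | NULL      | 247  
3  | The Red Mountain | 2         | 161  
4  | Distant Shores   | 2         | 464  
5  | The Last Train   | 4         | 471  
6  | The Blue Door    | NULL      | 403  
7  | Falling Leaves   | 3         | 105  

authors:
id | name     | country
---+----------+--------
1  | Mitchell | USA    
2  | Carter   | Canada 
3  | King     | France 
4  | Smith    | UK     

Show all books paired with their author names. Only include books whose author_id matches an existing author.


INNER JOIN keeps only books rows whose author_id matches an id in authors. Walk through each book:
  - book 1 (Winter Gardens): author_id=3 -> matches King
  - book 2 (Stone Bridges): author_id=NULL, no match -> dropped
  - book 3 (The Red Mountain): author_id=2 -> matches Carter
  - book 4 (Distant Shores): author_id=2 -> matches Carter
  - book 5 (The Last Train): author_id=4 -> matches Smith
  - book 6 (The Blue Door): author_id=NULL, no match -> dropped
  - book 7 (Falling Leaves): author_id=3 -> matches King
So 2 of 7 rows are dropped.

SQL:
SELECT a.title, b.name AS author
FROM books a
INNER JOIN authors b ON a.author_id = b.id

Result:
title            | author
-----------------+-------
Winter Gardens   | King  
The Red Mountain | Carter
Distant Shores   | Carter
The Last Train   | Smith 
Falling Leaves   | King  


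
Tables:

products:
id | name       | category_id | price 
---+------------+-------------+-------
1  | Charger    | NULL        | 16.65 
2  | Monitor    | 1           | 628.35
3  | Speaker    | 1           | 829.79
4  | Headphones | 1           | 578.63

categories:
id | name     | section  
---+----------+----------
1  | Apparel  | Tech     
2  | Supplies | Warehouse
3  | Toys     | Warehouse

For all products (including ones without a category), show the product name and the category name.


LEFT JOIN keeps every row from products (the left table); where category_id has no match in categories, the category columns become NULL. Walk through each product:
  - product 1 (Charger): category_id=NULL, no match -> kept with NULL
  - product 2 (Monitor): category_id=1 -> matches Apparel
  - product 3 (Speaker): category_id=1 -> matches Apparel
  - product 4 (Headphones): category_id=1 -> matches Apparel
All 4 rows appear; 1 has NULL category.

SQL:
SELECT a.name, b.name AS category
FROM products a
LEFT JOIN categories b ON a.category_id = b.id

Result:
name       | category
-----------+---------
Charger    | NULL    
Monitor    | Apparel 
Speaker    | Apparel 
Headphones | Apparel 


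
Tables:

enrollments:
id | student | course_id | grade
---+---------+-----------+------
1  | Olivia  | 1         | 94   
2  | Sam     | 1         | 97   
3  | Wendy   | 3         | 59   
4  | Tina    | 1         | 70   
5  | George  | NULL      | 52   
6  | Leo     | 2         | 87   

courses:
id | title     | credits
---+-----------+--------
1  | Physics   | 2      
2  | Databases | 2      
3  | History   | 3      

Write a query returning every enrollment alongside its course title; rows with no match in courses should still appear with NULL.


LEFT JOIN keeps every row from enrollments (the left table); where course_id has no match in courses, the course columns become NULL. Walk through each enrollment:
  - enrollment 1 (Olivia): course_id=1 -> matches Physics
  - enrollment 2 (Sam): course_id=1 -> matches Physics
  - enrollment 3 (Wendy): course_id=3 -> matches History
  - enrollment 4 (Tina): course_id=1 -> matches Physics
  - enrollment 5 (George): course_id=NULL, no match -> kept with NULL
  - enrollment 6 (Leo): course_id=2 -> matches Databases
All 6 rows appear; 1 has NULL course.

SQL:
SELECT a.student, b.title AS course
FROM enrollments a
LEFT JOIN courses b ON a.course_id = b.id

Result:
student | course   
--------+----------
Olivia  | Physics  
Sam     | Physics  
Wendy   | History  
Tina    | Physics  
George  | NULL     
Leo     | Databases


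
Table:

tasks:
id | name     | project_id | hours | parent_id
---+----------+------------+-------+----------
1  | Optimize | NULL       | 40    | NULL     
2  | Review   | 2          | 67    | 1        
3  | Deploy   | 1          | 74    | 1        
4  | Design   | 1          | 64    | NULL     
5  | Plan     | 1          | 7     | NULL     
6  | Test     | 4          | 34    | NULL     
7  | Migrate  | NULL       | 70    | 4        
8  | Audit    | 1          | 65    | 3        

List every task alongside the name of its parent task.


This is a self-join: tasks is joined to a second copy of itself, matching each row's parent_id to another row's id. Use LEFT JOIN so rows with parent_id=NULL are kept.
  - task 1 (Optimize): parent_id=NULL -> NULL
  - task 2 (Review): parent_id=1 -> Optimize
  - task 3 (Deploy): parent_id=1 -> Optimize
  - task 4 (Design): parent_id=NULL -> NULL
  - task 5 (Plan): parent_id=NULL -> NULL
  - task 6 (Test): parent_id=NULL -> NULL
  - task 7 (Migrate): parent_id=4 -> Design
  - task 8 (Audit): parent_id=3 -> Deploy

SQL:
SELECT a.name AS item, b.name AS parent
FROM tasks a
LEFT JOIN tasks b ON a.parent_id = b.id

Result:
item     | parent  
---------+---------
Optimize | NULL    
Review   | Optimize
Deploy   | Optimize
Design   | NULL    
Plan     | NULL    
Test     | NULL    
Migrate  | Design  
Audit    | Deploy  


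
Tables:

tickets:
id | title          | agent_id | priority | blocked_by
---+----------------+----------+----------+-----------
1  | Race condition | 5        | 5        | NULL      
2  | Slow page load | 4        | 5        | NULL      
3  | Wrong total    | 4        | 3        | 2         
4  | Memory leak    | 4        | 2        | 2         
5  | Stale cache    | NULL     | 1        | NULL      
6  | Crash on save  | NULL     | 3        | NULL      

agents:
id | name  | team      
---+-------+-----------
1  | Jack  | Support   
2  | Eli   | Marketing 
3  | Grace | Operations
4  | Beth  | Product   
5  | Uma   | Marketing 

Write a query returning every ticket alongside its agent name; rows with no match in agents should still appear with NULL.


LEFT JOIN keeps every row from tickets (the left table); where agent_id has no match in agents, the agent columns become NULL. Walk through each ticket:
  - ticket 1 (Race condition): agent_id=5 -> matches Uma
  - ticket 2 (Slow page load): agent_id=4 -> matches Beth
  - ticket 3 (Wrong total): agent_id=4 -> matches Beth
  - ticket 4 (Memory leak): agent_id=4 -> matches Beth
  - ticket 5 (Stale cache): agent_id=NULL, no match -> kept with NULL
  - ticket 6 (Crash on save): agent_id=NULL, no match -> kept with NULL
All 6 rows appear; 2 have NULL agent.

SQL:
SELECT a.title, b.name AS agent
FROM tickets a
LEFT JOIN agents b ON a.agent_id = b.id

Result:
title          | agent
---------------+------
Race condition | Uma  
Slow page load | Beth 
Wrong total    | Beth 
Memory leak    | Beth 
Stale cache    | NULL 
Crash on save  | NULL 


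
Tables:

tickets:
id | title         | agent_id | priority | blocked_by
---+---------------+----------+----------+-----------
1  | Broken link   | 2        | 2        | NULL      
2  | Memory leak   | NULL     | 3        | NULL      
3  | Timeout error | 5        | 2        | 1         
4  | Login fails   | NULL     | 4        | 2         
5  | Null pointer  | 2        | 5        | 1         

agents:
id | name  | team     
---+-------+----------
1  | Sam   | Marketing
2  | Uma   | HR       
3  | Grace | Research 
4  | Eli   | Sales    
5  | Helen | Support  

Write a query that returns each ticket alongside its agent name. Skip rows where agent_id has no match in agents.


INNER JOIN keeps only tickets rows whose agent_id matches an id in agents. Walk through each ticket:
  - ticket 1 (Broken link): agent_id=2 -> matches Uma
  - ticket 2 (Memory leak): agent_id=NULL, no match -> dropped
  - ticket 3 (Timeout error): agent_id=5 -> matches Helen
  - ticket 4 (Login fails): agent_id=NULL, no match -> dropped
  - ticket 5 (Null pointer): agent_id=2 -> matches Uma
So 2 of 5 rows are dropped.

SQL:
SELECT a.title, b.name AS agent
FROM tickets a
INNER JOIN agents b ON a.agent_id = b.id

Result:
title         | agent
--------------+------
Broken link   | Uma  
Timeout error | Helen
Null pointer  | Uma  


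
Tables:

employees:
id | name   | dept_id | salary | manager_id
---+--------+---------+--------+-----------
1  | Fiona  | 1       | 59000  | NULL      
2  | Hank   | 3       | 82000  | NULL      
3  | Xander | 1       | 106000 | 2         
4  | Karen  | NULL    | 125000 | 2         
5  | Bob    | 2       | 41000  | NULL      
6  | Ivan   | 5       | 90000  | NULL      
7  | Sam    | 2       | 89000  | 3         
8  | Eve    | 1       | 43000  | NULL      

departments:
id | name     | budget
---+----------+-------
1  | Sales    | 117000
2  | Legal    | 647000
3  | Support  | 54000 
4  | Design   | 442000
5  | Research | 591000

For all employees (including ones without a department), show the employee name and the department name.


LEFT JOIN keeps every row from employees (the left table); where dept_id has no match in departments, the department columns become NULL. Walk through each employee:
  - employee 1 (Fiona): dept_id=1 -> matches Sales
  - employee 2 (Hank): dept_id=3 -> matches Support
  - employee 3 (Xander): dept_id=1 -> matches Sales
  - employee 4 (Karen): dept_id=NULL, no match -> kept with NULL
  - employee 5 (Bob): dept_id=2 -> matches Legal
  - employee 6 (Ivan): dept_id=5 -> matches Research
  - employee 7 (Sam): dept_id=2 -> matches Legal
  - employee 8 (Eve): dept_id=1 -> matches Sales
All 8 rows appear; 1 has NULL department.

SQL:
SELECT a.name, b.name AS department
FROM employees a
LEFT JOIN departments b ON a.dept_id = b.id

Result:
name   | department
-------+-----------
Fiona  | Sales     
Hank   | Support   
Xander | Sales     
Karen  | NULL      
Bob    | Legal     
Ivan   | Research  
Sam    | Legal     
Eve    | Sales     


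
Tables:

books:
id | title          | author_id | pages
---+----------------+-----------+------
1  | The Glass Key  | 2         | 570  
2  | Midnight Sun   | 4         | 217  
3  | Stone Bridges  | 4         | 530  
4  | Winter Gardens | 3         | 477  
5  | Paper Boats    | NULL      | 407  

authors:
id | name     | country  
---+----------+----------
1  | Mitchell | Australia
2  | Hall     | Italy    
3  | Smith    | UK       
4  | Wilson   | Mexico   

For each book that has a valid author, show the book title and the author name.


INNER JOIN keeps only books rows whose author_id matches an id in authors. Walk through each book:
  - book 1 (The Glass Key): author_id=2 -> matches Hall
  - book 2 (Midnight Sun): author_id=4 -> matches Wilson
  - book 3 (Stone Bridges): author_id=4 -> matches Wilson
  - book 4 (Winter Gardens): author_id=3 -> matches Smith
  - book 5 (Paper Boats): author_id=NULL, no match -> dropped
So 1 of 5 rows is dropped.

SQL:
SELECT a.title, b.name AS author
FROM books a
INNER JOIN authors b ON a.author_id = b.id

Result:
title          | author
---------------+-------
The Glass Key  | Hall  
Midnight Sun   | Wilson
Stone Bridges  | Wilson
Winter Gardens | Smith 


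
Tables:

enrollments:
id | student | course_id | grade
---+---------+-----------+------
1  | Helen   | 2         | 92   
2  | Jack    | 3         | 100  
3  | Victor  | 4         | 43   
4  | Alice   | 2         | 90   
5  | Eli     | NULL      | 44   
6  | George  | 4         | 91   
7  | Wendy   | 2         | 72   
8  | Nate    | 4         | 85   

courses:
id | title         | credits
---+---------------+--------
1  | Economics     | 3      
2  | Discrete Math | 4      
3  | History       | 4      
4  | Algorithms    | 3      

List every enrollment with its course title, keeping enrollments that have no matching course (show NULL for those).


LEFT JOIN keeps every row from enrollments (the left table); where course_id has no match in courses, the course columns become NULL. Walk through each enrollment:
  - enrollment 1 (Helen): course_id=2 -> matches Discrete Math
  - enrollment 2 (Jack): course_id=3 -> matches History
  - enrollment 3 (Victor): course_id=4 -> matches Algorithms
  - enrollment 4 (Alice): course_id=2 -> matches Discrete Math
  - enrollment 5 (Eli): course_id=NULL, no match -> kept with NULL
  - enrollment 6 (George): course_id=4 -> matches Algorithms
  - enrollment 7 (Wendy): course_id=2 -> matches Discrete Math
  - enrollment 8 (Nate): course_id=4 -> matches Algorithms
All 8 rows appear; 1 has NULL course.

SQL:
SELECT a.student, b.title AS course
FROM enrollments a
LEFT JOIN courses b ON a.course_id = b.id

Result:
student | course       
--------+--------------
Helen   | Discrete Math
Jack    | History      
Victor  | Algorithms   
Alice   | Discrete Math
Eli     | NULL         
George  | Algorithms   
Wendy   | Discrete Math
Nate    | Algorithms   


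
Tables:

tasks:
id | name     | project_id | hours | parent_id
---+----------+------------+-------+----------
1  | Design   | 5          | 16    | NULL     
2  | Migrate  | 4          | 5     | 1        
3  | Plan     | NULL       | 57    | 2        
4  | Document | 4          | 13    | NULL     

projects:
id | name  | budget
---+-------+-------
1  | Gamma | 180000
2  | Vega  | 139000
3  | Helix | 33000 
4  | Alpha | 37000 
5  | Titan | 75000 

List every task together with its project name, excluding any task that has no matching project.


INNER JOIN keeps only tasks rows whose project_id matches an id in projects. Walk through each task:
  - task 1 (Design): project_id=5 -> matches Titan
  - task 2 (Migrate): project_id=4 -> matches Alpha
  - task 3 (Plan): project_id=NULL, no match -> dropped
  - task 4 (Document): project_id=4 -> matches Alpha
So 1 of 4 rows is dropped.

SQL:
SELECT a.name, b.name AS project
FROM tasks a
INNER JOIN projects b ON a.project_id = b.id

Result:
name     | project
---------+--------
Design   | Titan  
Migrate  | Alpha  
Document | Alpha  


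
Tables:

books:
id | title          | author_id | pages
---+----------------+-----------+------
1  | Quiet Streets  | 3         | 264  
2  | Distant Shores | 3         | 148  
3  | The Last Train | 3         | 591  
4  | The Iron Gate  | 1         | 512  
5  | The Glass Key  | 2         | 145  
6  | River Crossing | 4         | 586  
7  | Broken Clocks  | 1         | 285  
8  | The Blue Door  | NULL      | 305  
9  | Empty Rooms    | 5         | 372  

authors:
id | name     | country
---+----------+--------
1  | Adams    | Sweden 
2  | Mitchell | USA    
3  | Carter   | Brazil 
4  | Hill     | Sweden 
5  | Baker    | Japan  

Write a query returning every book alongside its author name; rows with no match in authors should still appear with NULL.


LEFT JOIN keeps every row from books (the left table); where author_id has no match in authors, the author columns become NULL. Walk through each book:
  - book 1 (Quiet Streets): author_id=3 -> matches Carter
  - book 2 (Distant Shores): author_id=3 -> matches Carter
  - book 3 (The Last Train): author_id=3 -> matches Carter
  - book 4 (The Iron Gate): author_id=1 -> matches Adams
  - book 5 (The Glass Key): author_id=2 -> matches Mitchell
  - book 6 (River Crossing): author_id=4 -> matches Hill
  - book 7 (Broken Clocks): author_id=1 -> matches Adams
  - book 8 (The Blue Door): author_id=NULL, no match -> kept with NULL
  - book 9 (Empty Rooms): author_id=5 -> matches Baker
All 9 rows appear; 1 has NULL author.

SQL:
SELECT a.title, b.name AS author
FROM books a
LEFT JOIN authors b ON a.author_id = b.id

Result:
title          | author  
---------------+---------
Quiet Streets  | Carter  
Distant Shores | Carter  
The Last Train | Carter  
The Iron Gate  | Adams   
The Glass Key  | Mitchell
River Crossing | Hill    
Broken Clocks  | Adams   
The Blue Door  | NULL    
Empty Rooms    | Baker   


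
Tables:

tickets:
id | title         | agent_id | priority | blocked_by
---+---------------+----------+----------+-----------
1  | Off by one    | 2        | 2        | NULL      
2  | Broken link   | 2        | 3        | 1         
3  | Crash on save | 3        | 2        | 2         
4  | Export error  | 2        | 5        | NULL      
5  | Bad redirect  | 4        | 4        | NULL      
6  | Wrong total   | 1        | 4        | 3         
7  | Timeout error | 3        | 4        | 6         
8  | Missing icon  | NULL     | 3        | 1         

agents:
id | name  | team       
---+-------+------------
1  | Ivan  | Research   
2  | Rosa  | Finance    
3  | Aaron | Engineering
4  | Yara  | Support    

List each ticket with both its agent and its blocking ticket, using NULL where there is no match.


Two LEFT JOINs from the same base table tickets: one to agents via agent_id, one to tickets itself via blocked_by. Both are LEFT so every ticket is preserved.
Match against agents:
  - ticket 1 (Off by one): agent_id=2 -> matches Rosa
  - ticket 2 (Broken link): agent_id=2 -> matches Rosa
  - ticket 3 (Crash on save): agent_id=3 -> matches Aaron
  - ticket 4 (Export error): agent_id=2 -> matches Rosa
  - ticket 5 (Bad redirect): agent_id=4 -> matches Yara
  - ticket 6 (Wrong total): agent_id=1 -> matches Ivan
  - ticket 7 (Timeout error): agent_id=3 -> matches Aaron
  - ticket 8 (Missing icon): agent_id=NULL, no match -> kept with NULL
Match against tickets (self):
  - ticket 1 (Off by one): blocked_by=NULL -> NULL
  - ticket 2 (Broken link): blocked_by=1 -> Off by one
  - ticket 3 (Crash on save): blocked_by=2 -> Broken link
  - ticket 4 (Export error): blocked_by=NULL -> NULL
  - ticket 5 (Bad redirect): blocked_by=NULL -> NULL
  - ticket 6 (Wrong total): blocked_by=3 -> Crash on save
  - ticket 7 (Timeout error): blocked_by=6 -> Wrong total
  - ticket 8 (Missing icon): blocked_by=1 -> Off by one

SQL:
SELECT a.title, b.name AS agent, c.title AS blocked_by
FROM tickets a
LEFT JOIN agents b ON a.agent_id = b.id
LEFT JOIN tickets c ON a.blocked_by = c.id

Result:
title         | agent | blocked_by   
--------------+-------+--------------
Off by one    | Rosa  | NULL         
Broken link   | Rosa  | Off by one   
Crash on save | Aaron | Broken link  
Export error  | Rosa  | NULL         
Bad redirect  | Yara  | NULL         
Wrong total   | Ivan  | Crash on save
Timeout error | Aaron | Wrong total  
Missing icon  | NULL  | Off by one   


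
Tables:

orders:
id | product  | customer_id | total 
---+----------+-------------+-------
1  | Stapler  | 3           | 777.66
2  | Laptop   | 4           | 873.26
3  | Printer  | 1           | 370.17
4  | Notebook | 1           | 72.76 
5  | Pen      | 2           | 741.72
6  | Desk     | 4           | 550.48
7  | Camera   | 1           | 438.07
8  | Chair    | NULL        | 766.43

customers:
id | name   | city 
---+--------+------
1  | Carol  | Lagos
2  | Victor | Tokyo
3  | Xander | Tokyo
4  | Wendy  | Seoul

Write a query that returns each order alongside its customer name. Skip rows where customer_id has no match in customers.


INNER JOIN keeps only orders rows whose customer_id matches an id in customers. Walk through each order:
  - order 1 (Stapler): customer_id=3 -> matches Xander
  - order 2 (Laptop): customer_id=4 -> matches Wendy
  - order 3 (Printer): customer_id=1 -> matches Carol
  - order 4 (Notebook): customer_id=1 -> matches Carol
  - order 5 (Pen): customer_id=2 -> matches Victor
  - order 6 (Desk): customer_id=4 -> matches Wendy
  - order 7 (Camera): customer_id=1 -> matches Carol
  - order 8 (Chair): customer_id=NULL, no match -> dropped
So 1 of 8 rows is dropped.

SQL:
SELECT a.product, b.name AS customer
FROM orders a
INNER JOIN customers b ON a.customer_id = b.id

Result:
product  | customer
---------+---------
Stapler  | Xander  
Laptop   | Wendy   
Printer  | Carol   
Notebook | Carol   
Pen      | Victor  
Desk     | Wendy   
Camera   | Carol   


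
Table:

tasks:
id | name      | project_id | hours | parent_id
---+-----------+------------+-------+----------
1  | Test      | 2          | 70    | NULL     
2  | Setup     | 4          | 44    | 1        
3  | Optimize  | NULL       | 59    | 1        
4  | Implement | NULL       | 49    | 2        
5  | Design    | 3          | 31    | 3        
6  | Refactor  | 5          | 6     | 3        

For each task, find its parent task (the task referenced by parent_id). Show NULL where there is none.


This is a self-join: tasks is joined to a second copy of itself, matching each row's parent_id to another row's id. Use LEFT JOIN so rows with parent_id=NULL are kept.
  - task 1 (Test): parent_id=NULL -> NULL
  - task 2 (Setup): parent_id=1 -> Test
  - task 3 (Optimize): parent_id=1 -> Test
  - task 4 (Implement): parent_id=2 -> Setup
  - task 5 (Design): parent_id=3 -> Optimize
  - task 6 (Refactor): parent_id=3 -> Optimize

SQL:
SELECT a.name AS item, b.name AS parent
FROM tasks a
LEFT JOIN tasks b ON a.parent_id = b.id

Result:
item      | parent  
----------+---------
Test      | NULL    
Setup     | Test    
Optimize  | Test    
Implement | Setup   
Design    | Optimize
Refactor  | Optimize


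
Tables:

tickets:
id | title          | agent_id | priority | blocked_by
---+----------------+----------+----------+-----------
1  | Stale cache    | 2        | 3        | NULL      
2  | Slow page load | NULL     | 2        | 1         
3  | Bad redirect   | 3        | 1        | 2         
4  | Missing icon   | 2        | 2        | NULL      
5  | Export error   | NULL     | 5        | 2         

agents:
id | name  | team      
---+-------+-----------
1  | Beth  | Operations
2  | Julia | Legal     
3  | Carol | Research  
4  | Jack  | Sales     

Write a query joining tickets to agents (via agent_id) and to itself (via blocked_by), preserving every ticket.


Two LEFT JOINs from the same base table tickets: one to agents via agent_id, one to tickets itself via blocked_by. Both are LEFT so every ticket is preserved.
Match against agents:
  - ticket 1 (Stale cache): agent_id=2 -> matches Julia
  - ticket 2 (Slow page load): agent_id=NULL, no match -> kept with NULL
  - ticket 3 (Bad redirect): agent_id=3 -> matches Carol
  - ticket 4 (Missing icon): agent_id=2 -> matches Julia
  - ticket 5 (Export error): agent_id=NULL, no match -> kept with NULL
Match against tickets (self):
  - ticket 1 (Stale cache): blocked_by=NULL -> NULL
  - ticket 2 (Slow page load): blocked_by=1 -> Stale cache
  - ticket 3 (Bad redirect): blocked_by=2 -> Slow page load
  - ticket 4 (Missing icon): blocked_by=NULL -> NULL
  - ticket 5 (Export error): blocked_by=2 -> Slow page load

SQL:
SELECT a.title, b.name AS agent, c.title AS blocked_by
FROM tickets a
LEFT JOIN agents b ON a.agent_id = b.id
LEFT JOIN tickets c ON a.blocked_by = c.id

Result:
title          | agent | blocked_by    
---------------+-------+---------------
Stale cache    | Julia | NULL          
Slow page load | NULL  | Stale cache   
Bad redirect   | Carol | Slow page load
Missing icon   | Julia | NULL          
Export error   | NULL  | Slow page load


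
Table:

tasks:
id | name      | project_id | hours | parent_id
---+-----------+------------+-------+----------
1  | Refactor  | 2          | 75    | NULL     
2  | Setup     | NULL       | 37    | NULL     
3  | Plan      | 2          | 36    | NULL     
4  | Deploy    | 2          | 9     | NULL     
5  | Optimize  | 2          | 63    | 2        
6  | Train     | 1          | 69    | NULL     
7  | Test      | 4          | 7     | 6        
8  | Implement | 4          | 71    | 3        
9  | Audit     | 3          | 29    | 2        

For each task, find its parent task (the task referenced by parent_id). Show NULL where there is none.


This is a self-join: tasks is joined to a second copy of itself, matching each row's parent_id to another row's id. Use LEFT JOIN so rows with parent_id=NULL are kept.
  - task 1 (Refactor): parent_id=NULL -> NULL
  - task 2 (Setup): parent_id=NULL -> NULL
  - task 3 (Plan): parent_id=NULL -> NULL
  - task 4 (Deploy): parent_id=NULL -> NULL
  - task 5 (Optimize): parent_id=2 -> Setup
  - task 6 (Train): parent_id=NULL -> NULL
  - task 7 (Test): parent_id=6 -> Train
  - task 8 (Implement): parent_id=3 -> Plan
  - task 9 (Audit): parent_id=2 -> Setup

SQL:
SELECT a.name AS item, b.name AS parent
FROM tasks a
LEFT JOIN tasks b ON a.parent_id = b.id

Result:
item      | parent
----------+-------
Refactor  | NULL  
Setup     | NULL  
Plan      | NULL  
Deploy    | NULL  
Optimize  | Setup 
Train     | NULL  
Test      | Train 
Implement | Plan  
Audit     | Setup 


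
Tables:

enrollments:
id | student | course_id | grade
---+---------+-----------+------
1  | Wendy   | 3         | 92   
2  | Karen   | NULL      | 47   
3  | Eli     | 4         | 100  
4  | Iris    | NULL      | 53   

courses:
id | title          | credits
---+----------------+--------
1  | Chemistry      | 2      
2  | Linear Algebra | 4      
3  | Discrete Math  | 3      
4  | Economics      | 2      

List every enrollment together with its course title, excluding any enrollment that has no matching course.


INNER JOIN keeps only enrollments rows whose course_id matches an id in courses. Walk through each enrollment:
  - enrollment 1 (Wendy): course_id=3 -> matches Discrete Math
  - enrollment 2 (Karen): course_id=NULL, no match -> dropped
  - enrollment 3 (Eli): course_id=4 -> matches Economics
  - enrollment 4 (Iris): course_id=NULL, no match -> dropped
So 2 of 4 rows are dropped.

SQL:
SELECT a.student, b.title AS course
FROM enrollments a
INNER JOIN courses b ON a.course_id = b.id

Result:
student | course       
--------+--------------
Wendy   | Discrete Math
Eli     | Economics    


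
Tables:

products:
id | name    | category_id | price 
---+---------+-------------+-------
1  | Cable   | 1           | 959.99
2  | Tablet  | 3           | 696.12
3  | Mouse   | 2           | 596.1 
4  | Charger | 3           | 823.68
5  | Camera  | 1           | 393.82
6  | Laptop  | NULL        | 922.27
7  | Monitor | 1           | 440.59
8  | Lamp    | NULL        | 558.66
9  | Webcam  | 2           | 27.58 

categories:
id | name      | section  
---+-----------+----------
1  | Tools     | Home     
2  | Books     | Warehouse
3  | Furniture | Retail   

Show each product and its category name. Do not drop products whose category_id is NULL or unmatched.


LEFT JOIN keeps every row from products (the left table); where category_id has no match in categories, the category columns become NULL. Walk through each product:
  - product 1 (Cable): category_id=1 -> matches Tools
  - product 2 (Tablet): category_id=3 -> matches Furniture
  - product 3 (Mouse): category_id=2 -> matches Books
  - product 4 (Charger): category_id=3 -> matches Furniture
  - product 5 (Camera): category_id=1 -> matches Tools
  - product 6 (Laptop): category_id=NULL, no match -> kept with NULL
  - product 7 (Monitor): category_id=1 -> matches Tools
  - product 8 (Lamp): category_id=NULL, no match -> kept with NULL
  - product 9 (Webcam): category_id=2 -> matches Books
All 9 rows appear; 2 have NULL category.

SQL:
SELECT a.name, b.name AS category
FROM products a
LEFT JOIN categories b ON a.category_id = b.id

Result:
name    | category 
--------+----------
Cable   | Tools    
Tablet  | Furniture
Mouse   | Books    
Charger | Furniture
Camera  | Tools    
Laptop  | NULL     
Monitor | Tools    
Lamp    | NULL     
Webcam  | Books    


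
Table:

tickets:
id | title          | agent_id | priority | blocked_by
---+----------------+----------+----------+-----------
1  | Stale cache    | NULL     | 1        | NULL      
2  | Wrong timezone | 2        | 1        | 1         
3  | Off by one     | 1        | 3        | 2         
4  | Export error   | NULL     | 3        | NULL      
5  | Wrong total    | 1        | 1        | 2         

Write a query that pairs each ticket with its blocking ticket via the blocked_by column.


This is a self-join: tickets is joined to a second copy of itself, matching each row's blocked_by to another row's id. Use LEFT JOIN so rows with blocked_by=NULL are kept.
  - ticket 1 (Stale cache): blocked_by=NULL -> NULL
  - ticket 2 (Wrong timezone): blocked_by=1 -> Stale cache
  - ticket 3 (Off by one): blocked_by=2 -> Wrong timezone
  - ticket 4 (Export error): blocked_by=NULL -> NULL
  - ticket 5 (Wrong total): blocked_by=2 -> Wrong timezone

SQL:
SELECT a.title AS item, b.title AS blocked_by
FROM tickets a
LEFT JOIN tickets b ON a.blocked_by = b.id

Result:
item           | blocked_by    
---------------+---------------
Stale cache    | NULL          
Wrong timezone | Stale cache   
Off by one     | Wrong timezone
Export error   | NULL          
Wrong total    | Wrong timezone


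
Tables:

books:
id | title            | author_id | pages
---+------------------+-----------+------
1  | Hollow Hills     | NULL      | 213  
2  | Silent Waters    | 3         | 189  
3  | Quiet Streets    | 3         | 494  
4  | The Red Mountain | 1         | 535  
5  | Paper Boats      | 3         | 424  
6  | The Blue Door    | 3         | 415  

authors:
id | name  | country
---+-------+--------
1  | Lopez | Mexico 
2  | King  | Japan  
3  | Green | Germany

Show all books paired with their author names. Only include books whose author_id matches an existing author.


INNER JOIN keeps only books rows whose author_id matches an id in authors. Walk through each book:
  - book 1 (Hollow Hills): author_id=NULL, no match -> dropped
  - book 2 (Silent Waters): author_id=3 -> matches Green
  - book 3 (Quiet Streets): author_id=3 -> matches Green
  - book 4 (The Red Mountain): author_id=1 -> matches Lopez
  - book 5 (Paper Boats): author_id=3 -> matches Green
  - book 6 (The Blue Door): author_id=3 -> matches Green
So 1 of 6 rows is dropped.

SQL:
SELECT a.title, b.name AS author
FROM books a
INNER JOIN authors b ON a.author_id = b.id

Result:
title            | author
-----------------+-------
Silent Waters    | Green 
Quiet Streets    | Green 
The Red Mountain | Lopez 
Paper Boats      | Green 
The Blue Door    | Green 


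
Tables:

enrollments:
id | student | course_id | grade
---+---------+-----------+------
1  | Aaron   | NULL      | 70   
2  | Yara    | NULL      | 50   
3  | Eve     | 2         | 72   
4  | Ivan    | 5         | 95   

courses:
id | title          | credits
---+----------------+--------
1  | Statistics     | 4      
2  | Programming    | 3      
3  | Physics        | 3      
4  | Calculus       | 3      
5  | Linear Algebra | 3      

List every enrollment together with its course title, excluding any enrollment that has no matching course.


INNER JOIN keeps only enrollments rows whose course_id matches an id in courses. Walk through each enrollment:
  - enrollment 1 (Aaron): course_id=NULL, no match -> dropped
  - enrollment 2 (Yara): course_id=NULL, no match -> dropped
  - enrollment 3 (Eve): course_id=2 -> matches Programming
  - enrollment 4 (Ivan): course_id=5 -> matches Linear Algebra
So 2 of 4 rows are dropped.

SQL:
SELECT a.student, b.title AS course
FROM enrollments a
INNER JOIN courses b ON a.course_id = b.id

Result:
student | course        
--------+---------------
Eve     | Programming   
Ivan    | Linear Algebra
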